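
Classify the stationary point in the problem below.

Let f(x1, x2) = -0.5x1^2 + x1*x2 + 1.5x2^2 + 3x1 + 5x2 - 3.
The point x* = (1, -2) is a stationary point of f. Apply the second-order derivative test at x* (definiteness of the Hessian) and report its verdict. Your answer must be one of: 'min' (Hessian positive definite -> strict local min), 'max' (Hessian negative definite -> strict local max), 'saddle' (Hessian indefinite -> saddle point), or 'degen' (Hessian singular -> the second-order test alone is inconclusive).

Compute the Hessian H = grad^2 f:
  H = [[-1, 1], [1, 3]]
Verify stationarity: grad f(x*) = H x* + g = (0, 0).
Eigenvalues of H: -1.2361, 3.2361.
Eigenvalues have mixed signs, so H is indefinite -> x* is a saddle point.

saddle


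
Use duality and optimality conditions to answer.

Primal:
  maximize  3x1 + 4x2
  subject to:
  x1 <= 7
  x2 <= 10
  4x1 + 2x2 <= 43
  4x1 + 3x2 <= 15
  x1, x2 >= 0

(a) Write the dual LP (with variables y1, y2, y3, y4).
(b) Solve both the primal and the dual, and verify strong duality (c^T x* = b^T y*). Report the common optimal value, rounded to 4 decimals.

The standard primal-dual pair for 'max c^T x s.t. A x <= b, x >= 0' is:
  Dual:  min b^T y  s.t.  A^T y >= c,  y >= 0.

So the dual LP is:
  minimize  7y1 + 10y2 + 43y3 + 15y4
  subject to:
    y1 + 4y3 + 4y4 >= 3
    y2 + 2y3 + 3y4 >= 4
    y1, y2, y3, y4 >= 0

Solving the primal: x* = (0, 5).
  primal value c^T x* = 20.
Solving the dual: y* = (0, 0, 0, 1.3333).
  dual value b^T y* = 20.
Strong duality: c^T x* = b^T y*. Confirmed.

20


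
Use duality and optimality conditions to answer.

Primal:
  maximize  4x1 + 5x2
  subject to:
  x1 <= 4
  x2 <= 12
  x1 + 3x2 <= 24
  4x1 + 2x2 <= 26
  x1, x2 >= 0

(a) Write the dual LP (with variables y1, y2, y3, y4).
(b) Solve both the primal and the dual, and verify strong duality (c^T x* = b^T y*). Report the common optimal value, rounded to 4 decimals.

The standard primal-dual pair for 'max c^T x s.t. A x <= b, x >= 0' is:
  Dual:  min b^T y  s.t.  A^T y >= c,  y >= 0.

So the dual LP is:
  minimize  4y1 + 12y2 + 24y3 + 26y4
  subject to:
    y1 + y3 + 4y4 >= 4
    y2 + 3y3 + 2y4 >= 5
    y1, y2, y3, y4 >= 0

Solving the primal: x* = (3, 7).
  primal value c^T x* = 47.
Solving the dual: y* = (0, 0, 1.2, 0.7).
  dual value b^T y* = 47.
Strong duality: c^T x* = b^T y*. Confirmed.

47


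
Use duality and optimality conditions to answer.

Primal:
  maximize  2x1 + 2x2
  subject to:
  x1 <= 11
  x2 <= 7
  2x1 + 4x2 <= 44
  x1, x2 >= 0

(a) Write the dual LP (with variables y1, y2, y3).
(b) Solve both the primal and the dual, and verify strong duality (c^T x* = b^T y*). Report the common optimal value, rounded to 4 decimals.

The standard primal-dual pair for 'max c^T x s.t. A x <= b, x >= 0' is:
  Dual:  min b^T y  s.t.  A^T y >= c,  y >= 0.

So the dual LP is:
  minimize  11y1 + 7y2 + 44y3
  subject to:
    y1 + 2y3 >= 2
    y2 + 4y3 >= 2
    y1, y2, y3 >= 0

Solving the primal: x* = (11, 5.5).
  primal value c^T x* = 33.
Solving the dual: y* = (1, 0, 0.5).
  dual value b^T y* = 33.
Strong duality: c^T x* = b^T y*. Confirmed.

33


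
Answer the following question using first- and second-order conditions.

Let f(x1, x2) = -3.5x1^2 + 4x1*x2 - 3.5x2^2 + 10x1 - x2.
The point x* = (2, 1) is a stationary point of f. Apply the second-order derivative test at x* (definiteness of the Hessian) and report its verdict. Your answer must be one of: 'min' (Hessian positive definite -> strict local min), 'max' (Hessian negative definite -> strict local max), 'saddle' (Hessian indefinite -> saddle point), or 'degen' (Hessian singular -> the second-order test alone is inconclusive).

Compute the Hessian H = grad^2 f:
  H = [[-7, 4], [4, -7]]
Verify stationarity: grad f(x*) = H x* + g = (0, 0).
Eigenvalues of H: -11, -3.
Both eigenvalues < 0, so H is negative definite -> x* is a strict local max.

max


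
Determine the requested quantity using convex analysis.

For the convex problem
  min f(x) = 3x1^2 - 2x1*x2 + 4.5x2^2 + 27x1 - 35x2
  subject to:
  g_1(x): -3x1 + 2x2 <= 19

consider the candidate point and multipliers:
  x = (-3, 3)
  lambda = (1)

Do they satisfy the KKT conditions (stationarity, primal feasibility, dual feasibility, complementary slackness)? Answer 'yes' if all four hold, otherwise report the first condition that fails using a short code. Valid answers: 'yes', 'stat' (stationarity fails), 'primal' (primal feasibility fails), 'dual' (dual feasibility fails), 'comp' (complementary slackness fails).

Gradient of f: grad f(x) = Q x + c = (3, -2)
Constraint values g_i(x) = a_i^T x - b_i:
  g_1((-3, 3)) = -4
Stationarity residual: grad f(x) + sum_i lambda_i a_i = (0, 0)
  -> stationarity OK
Primal feasibility (all g_i <= 0): OK
Dual feasibility (all lambda_i >= 0): OK
Complementary slackness (lambda_i * g_i(x) = 0 for all i): FAILS

Verdict: the first failing condition is complementary_slackness -> comp.

comp


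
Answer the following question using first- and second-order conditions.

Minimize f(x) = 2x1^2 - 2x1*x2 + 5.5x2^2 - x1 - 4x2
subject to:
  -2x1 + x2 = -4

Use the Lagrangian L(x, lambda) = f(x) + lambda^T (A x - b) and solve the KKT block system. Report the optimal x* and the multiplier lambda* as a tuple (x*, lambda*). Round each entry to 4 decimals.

Form the Lagrangian:
  L(x, lambda) = (1/2) x^T Q x + c^T x + lambda^T (A x - b)
Stationarity (grad_x L = 0): Q x + c + A^T lambda = 0.
Primal feasibility: A x = b.

This gives the KKT block system:
  [ Q   A^T ] [ x     ]   [-c ]
  [ A    0  ] [ lambda ] = [ b ]

Solving the linear system:
  x*      = (2.225, 0.45)
  lambda* = (3.5)
  f(x*)   = 4.9875

x* = (2.225, 0.45), lambda* = (3.5)


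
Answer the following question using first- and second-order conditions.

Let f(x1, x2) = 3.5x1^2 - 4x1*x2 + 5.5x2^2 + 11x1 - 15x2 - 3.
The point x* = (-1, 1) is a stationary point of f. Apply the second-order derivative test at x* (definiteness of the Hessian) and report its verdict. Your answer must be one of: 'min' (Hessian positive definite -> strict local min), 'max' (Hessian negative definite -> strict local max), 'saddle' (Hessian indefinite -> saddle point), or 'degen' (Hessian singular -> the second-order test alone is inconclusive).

Compute the Hessian H = grad^2 f:
  H = [[7, -4], [-4, 11]]
Verify stationarity: grad f(x*) = H x* + g = (0, 0).
Eigenvalues of H: 4.5279, 13.4721.
Both eigenvalues > 0, so H is positive definite -> x* is a strict local min.

min


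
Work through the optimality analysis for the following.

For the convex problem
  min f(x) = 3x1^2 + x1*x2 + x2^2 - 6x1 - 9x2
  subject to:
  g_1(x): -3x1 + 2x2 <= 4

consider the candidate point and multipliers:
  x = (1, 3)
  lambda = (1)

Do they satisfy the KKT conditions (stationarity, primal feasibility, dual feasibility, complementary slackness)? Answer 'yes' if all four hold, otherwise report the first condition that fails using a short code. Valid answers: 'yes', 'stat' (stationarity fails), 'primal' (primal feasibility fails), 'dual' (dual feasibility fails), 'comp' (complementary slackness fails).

Gradient of f: grad f(x) = Q x + c = (3, -2)
Constraint values g_i(x) = a_i^T x - b_i:
  g_1((1, 3)) = -1
Stationarity residual: grad f(x) + sum_i lambda_i a_i = (0, 0)
  -> stationarity OK
Primal feasibility (all g_i <= 0): OK
Dual feasibility (all lambda_i >= 0): OK
Complementary slackness (lambda_i * g_i(x) = 0 for all i): FAILS

Verdict: the first failing condition is complementary_slackness -> comp.

comp


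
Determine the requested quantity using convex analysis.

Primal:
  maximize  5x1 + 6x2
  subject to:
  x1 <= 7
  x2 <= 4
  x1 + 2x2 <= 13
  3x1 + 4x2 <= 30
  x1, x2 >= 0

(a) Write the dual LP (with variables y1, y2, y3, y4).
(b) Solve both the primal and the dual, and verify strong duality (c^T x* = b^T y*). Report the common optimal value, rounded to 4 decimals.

The standard primal-dual pair for 'max c^T x s.t. A x <= b, x >= 0' is:
  Dual:  min b^T y  s.t.  A^T y >= c,  y >= 0.

So the dual LP is:
  minimize  7y1 + 4y2 + 13y3 + 30y4
  subject to:
    y1 + y3 + 3y4 >= 5
    y2 + 2y3 + 4y4 >= 6
    y1, y2, y3, y4 >= 0

Solving the primal: x* = (7, 2.25).
  primal value c^T x* = 48.5.
Solving the dual: y* = (0.5, 0, 0, 1.5).
  dual value b^T y* = 48.5.
Strong duality: c^T x* = b^T y*. Confirmed.

48.5


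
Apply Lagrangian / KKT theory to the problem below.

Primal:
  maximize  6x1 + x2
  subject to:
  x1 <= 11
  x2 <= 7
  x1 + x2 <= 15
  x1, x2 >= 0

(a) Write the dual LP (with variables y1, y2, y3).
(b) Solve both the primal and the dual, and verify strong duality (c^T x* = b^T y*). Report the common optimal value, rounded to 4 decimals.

The standard primal-dual pair for 'max c^T x s.t. A x <= b, x >= 0' is:
  Dual:  min b^T y  s.t.  A^T y >= c,  y >= 0.

So the dual LP is:
  minimize  11y1 + 7y2 + 15y3
  subject to:
    y1 + y3 >= 6
    y2 + y3 >= 1
    y1, y2, y3 >= 0

Solving the primal: x* = (11, 4).
  primal value c^T x* = 70.
Solving the dual: y* = (5, 0, 1).
  dual value b^T y* = 70.
Strong duality: c^T x* = b^T y*. Confirmed.

70


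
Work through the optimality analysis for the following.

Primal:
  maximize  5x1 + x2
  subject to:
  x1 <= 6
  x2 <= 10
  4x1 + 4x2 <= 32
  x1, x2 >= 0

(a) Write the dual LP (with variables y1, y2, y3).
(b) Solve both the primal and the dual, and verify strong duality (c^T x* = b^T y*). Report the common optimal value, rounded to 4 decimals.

The standard primal-dual pair for 'max c^T x s.t. A x <= b, x >= 0' is:
  Dual:  min b^T y  s.t.  A^T y >= c,  y >= 0.

So the dual LP is:
  minimize  6y1 + 10y2 + 32y3
  subject to:
    y1 + 4y3 >= 5
    y2 + 4y3 >= 1
    y1, y2, y3 >= 0

Solving the primal: x* = (6, 2).
  primal value c^T x* = 32.
Solving the dual: y* = (4, 0, 0.25).
  dual value b^T y* = 32.
Strong duality: c^T x* = b^T y*. Confirmed.

32


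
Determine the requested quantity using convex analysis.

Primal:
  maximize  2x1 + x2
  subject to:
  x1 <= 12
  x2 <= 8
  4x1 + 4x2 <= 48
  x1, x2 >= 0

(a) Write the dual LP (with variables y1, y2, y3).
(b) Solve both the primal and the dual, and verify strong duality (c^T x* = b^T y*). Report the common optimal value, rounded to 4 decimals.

The standard primal-dual pair for 'max c^T x s.t. A x <= b, x >= 0' is:
  Dual:  min b^T y  s.t.  A^T y >= c,  y >= 0.

So the dual LP is:
  minimize  12y1 + 8y2 + 48y3
  subject to:
    y1 + 4y3 >= 2
    y2 + 4y3 >= 1
    y1, y2, y3 >= 0

Solving the primal: x* = (12, 0).
  primal value c^T x* = 24.
Solving the dual: y* = (1, 0, 0.25).
  dual value b^T y* = 24.
Strong duality: c^T x* = b^T y*. Confirmed.

24


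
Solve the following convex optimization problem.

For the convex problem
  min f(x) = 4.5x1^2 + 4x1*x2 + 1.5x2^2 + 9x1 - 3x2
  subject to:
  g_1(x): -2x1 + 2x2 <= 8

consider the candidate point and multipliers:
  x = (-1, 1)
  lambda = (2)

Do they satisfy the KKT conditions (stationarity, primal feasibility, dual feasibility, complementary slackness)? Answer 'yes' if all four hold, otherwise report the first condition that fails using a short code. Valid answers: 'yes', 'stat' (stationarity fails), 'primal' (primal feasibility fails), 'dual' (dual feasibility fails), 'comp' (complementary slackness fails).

Gradient of f: grad f(x) = Q x + c = (4, -4)
Constraint values g_i(x) = a_i^T x - b_i:
  g_1((-1, 1)) = -4
Stationarity residual: grad f(x) + sum_i lambda_i a_i = (0, 0)
  -> stationarity OK
Primal feasibility (all g_i <= 0): OK
Dual feasibility (all lambda_i >= 0): OK
Complementary slackness (lambda_i * g_i(x) = 0 for all i): FAILS

Verdict: the first failing condition is complementary_slackness -> comp.

comp


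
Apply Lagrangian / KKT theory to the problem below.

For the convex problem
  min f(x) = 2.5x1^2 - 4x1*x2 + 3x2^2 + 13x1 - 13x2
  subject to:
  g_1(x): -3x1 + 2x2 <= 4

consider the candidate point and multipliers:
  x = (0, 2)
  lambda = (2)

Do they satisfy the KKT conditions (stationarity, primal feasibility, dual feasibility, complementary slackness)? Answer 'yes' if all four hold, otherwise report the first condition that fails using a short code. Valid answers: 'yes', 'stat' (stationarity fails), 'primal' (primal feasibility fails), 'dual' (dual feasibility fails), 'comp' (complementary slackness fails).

Gradient of f: grad f(x) = Q x + c = (5, -1)
Constraint values g_i(x) = a_i^T x - b_i:
  g_1((0, 2)) = 0
Stationarity residual: grad f(x) + sum_i lambda_i a_i = (-1, 3)
  -> stationarity FAILS
Primal feasibility (all g_i <= 0): OK
Dual feasibility (all lambda_i >= 0): OK
Complementary slackness (lambda_i * g_i(x) = 0 for all i): OK

Verdict: the first failing condition is stationarity -> stat.

stat


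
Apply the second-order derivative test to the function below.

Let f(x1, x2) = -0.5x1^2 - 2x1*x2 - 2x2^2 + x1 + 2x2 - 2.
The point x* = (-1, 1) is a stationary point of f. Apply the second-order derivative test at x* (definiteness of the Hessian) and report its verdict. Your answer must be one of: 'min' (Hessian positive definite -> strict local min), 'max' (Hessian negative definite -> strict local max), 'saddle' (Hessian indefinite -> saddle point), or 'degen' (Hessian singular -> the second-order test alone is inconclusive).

Compute the Hessian H = grad^2 f:
  H = [[-1, -2], [-2, -4]]
Verify stationarity: grad f(x*) = H x* + g = (0, 0).
Eigenvalues of H: -5, 0.
H has a zero eigenvalue (singular; negative semidefinite but not definite), so H is neither positive definite, negative definite, nor indefinite. The second-order test alone is inconclusive -> degen.
(Indeed, f is constant along the null direction of H through x*, so x* is not a strict local extremum.)

degen


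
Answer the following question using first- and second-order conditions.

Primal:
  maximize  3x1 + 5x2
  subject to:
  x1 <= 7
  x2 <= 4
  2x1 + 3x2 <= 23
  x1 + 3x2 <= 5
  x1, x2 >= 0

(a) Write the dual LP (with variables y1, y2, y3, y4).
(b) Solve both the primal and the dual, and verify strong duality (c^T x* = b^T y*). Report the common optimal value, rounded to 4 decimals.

The standard primal-dual pair for 'max c^T x s.t. A x <= b, x >= 0' is:
  Dual:  min b^T y  s.t.  A^T y >= c,  y >= 0.

So the dual LP is:
  minimize  7y1 + 4y2 + 23y3 + 5y4
  subject to:
    y1 + 2y3 + y4 >= 3
    y2 + 3y3 + 3y4 >= 5
    y1, y2, y3, y4 >= 0

Solving the primal: x* = (5, 0).
  primal value c^T x* = 15.
Solving the dual: y* = (0, 0, 0, 3).
  dual value b^T y* = 15.
Strong duality: c^T x* = b^T y*. Confirmed.

15


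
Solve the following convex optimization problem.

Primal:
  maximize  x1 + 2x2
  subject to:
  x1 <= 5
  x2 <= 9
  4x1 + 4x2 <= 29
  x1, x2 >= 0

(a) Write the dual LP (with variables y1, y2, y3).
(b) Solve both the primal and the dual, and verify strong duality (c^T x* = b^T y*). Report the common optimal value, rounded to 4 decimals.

The standard primal-dual pair for 'max c^T x s.t. A x <= b, x >= 0' is:
  Dual:  min b^T y  s.t.  A^T y >= c,  y >= 0.

So the dual LP is:
  minimize  5y1 + 9y2 + 29y3
  subject to:
    y1 + 4y3 >= 1
    y2 + 4y3 >= 2
    y1, y2, y3 >= 0

Solving the primal: x* = (0, 7.25).
  primal value c^T x* = 14.5.
Solving the dual: y* = (0, 0, 0.5).
  dual value b^T y* = 14.5.
Strong duality: c^T x* = b^T y*. Confirmed.

14.5


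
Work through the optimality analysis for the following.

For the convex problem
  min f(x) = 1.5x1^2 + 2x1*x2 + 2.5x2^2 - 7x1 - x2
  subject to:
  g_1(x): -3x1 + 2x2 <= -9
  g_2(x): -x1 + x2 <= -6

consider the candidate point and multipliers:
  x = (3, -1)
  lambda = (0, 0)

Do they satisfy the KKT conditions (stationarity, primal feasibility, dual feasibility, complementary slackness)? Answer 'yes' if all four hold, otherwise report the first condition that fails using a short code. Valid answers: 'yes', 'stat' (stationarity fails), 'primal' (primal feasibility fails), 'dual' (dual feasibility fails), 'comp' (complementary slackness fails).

Gradient of f: grad f(x) = Q x + c = (0, 0)
Constraint values g_i(x) = a_i^T x - b_i:
  g_1((3, -1)) = -2
  g_2((3, -1)) = 2
Stationarity residual: grad f(x) + sum_i lambda_i a_i = (0, 0)
  -> stationarity OK
Primal feasibility (all g_i <= 0): FAILS
Dual feasibility (all lambda_i >= 0): OK
Complementary slackness (lambda_i * g_i(x) = 0 for all i): OK

Verdict: the first failing condition is primal_feasibility -> primal.

primal


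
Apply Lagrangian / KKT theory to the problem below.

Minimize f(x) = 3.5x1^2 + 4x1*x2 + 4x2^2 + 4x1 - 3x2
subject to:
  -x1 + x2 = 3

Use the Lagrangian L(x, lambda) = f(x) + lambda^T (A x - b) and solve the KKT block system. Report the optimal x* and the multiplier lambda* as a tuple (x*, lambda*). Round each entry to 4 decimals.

Form the Lagrangian:
  L(x, lambda) = (1/2) x^T Q x + c^T x + lambda^T (A x - b)
Stationarity (grad_x L = 0): Q x + c + A^T lambda = 0.
Primal feasibility: A x = b.

This gives the KKT block system:
  [ Q   A^T ] [ x     ]   [-c ]
  [ A    0  ] [ lambda ] = [ b ]

Solving the linear system:
  x*      = (-1.6087, 1.3913)
  lambda* = (-1.6957)
  f(x*)   = -2.7609

x* = (-1.6087, 1.3913), lambda* = (-1.6957)


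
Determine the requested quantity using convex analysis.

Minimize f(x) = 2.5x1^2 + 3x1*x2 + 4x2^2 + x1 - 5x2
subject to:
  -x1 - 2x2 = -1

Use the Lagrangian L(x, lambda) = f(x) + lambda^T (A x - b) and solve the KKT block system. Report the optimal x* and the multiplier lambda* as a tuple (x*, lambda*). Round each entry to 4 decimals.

Form the Lagrangian:
  L(x, lambda) = (1/2) x^T Q x + c^T x + lambda^T (A x - b)
Stationarity (grad_x L = 0): Q x + c + A^T lambda = 0.
Primal feasibility: A x = b.

This gives the KKT block system:
  [ Q   A^T ] [ x     ]   [-c ]
  [ A    0  ] [ lambda ] = [ b ]

Solving the linear system:
  x*      = (-0.75, 0.875)
  lambda* = (-0.125)
  f(x*)   = -2.625

x* = (-0.75, 0.875), lambda* = (-0.125)


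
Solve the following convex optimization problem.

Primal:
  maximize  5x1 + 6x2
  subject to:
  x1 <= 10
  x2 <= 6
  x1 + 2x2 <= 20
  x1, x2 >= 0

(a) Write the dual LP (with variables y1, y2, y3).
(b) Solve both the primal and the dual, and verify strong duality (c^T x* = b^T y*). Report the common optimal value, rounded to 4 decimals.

The standard primal-dual pair for 'max c^T x s.t. A x <= b, x >= 0' is:
  Dual:  min b^T y  s.t.  A^T y >= c,  y >= 0.

So the dual LP is:
  minimize  10y1 + 6y2 + 20y3
  subject to:
    y1 + y3 >= 5
    y2 + 2y3 >= 6
    y1, y2, y3 >= 0

Solving the primal: x* = (10, 5).
  primal value c^T x* = 80.
Solving the dual: y* = (2, 0, 3).
  dual value b^T y* = 80.
Strong duality: c^T x* = b^T y*. Confirmed.

80


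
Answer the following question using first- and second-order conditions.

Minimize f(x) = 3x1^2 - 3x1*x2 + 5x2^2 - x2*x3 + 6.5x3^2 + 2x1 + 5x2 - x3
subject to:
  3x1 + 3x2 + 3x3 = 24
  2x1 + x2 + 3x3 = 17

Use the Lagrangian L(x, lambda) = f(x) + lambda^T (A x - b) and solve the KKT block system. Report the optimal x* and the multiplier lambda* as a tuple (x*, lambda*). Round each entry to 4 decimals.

Form the Lagrangian:
  L(x, lambda) = (1/2) x^T Q x + c^T x + lambda^T (A x - b)
Stationarity (grad_x L = 0): Q x + c + A^T lambda = 0.
Primal feasibility: A x = b.

This gives the KKT block system:
  [ Q   A^T ] [ x     ]   [-c ]
  [ A    0  ] [ lambda ] = [ b ]

Solving the linear system:
  x*      = (3.7368, 1.6316, 2.6316)
  lambda* = (1.5263, -12.0526)
  f(x*)   = 90.6316

x* = (3.7368, 1.6316, 2.6316), lambda* = (1.5263, -12.0526)


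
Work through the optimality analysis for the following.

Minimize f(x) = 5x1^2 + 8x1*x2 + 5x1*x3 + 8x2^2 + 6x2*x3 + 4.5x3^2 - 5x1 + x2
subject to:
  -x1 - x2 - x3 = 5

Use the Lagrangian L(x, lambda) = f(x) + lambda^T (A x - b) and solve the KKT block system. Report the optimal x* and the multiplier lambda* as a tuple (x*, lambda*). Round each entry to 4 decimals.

Form the Lagrangian:
  L(x, lambda) = (1/2) x^T Q x + c^T x + lambda^T (A x - b)
Stationarity (grad_x L = 0): Q x + c + A^T lambda = 0.
Primal feasibility: A x = b.

This gives the KKT block system:
  [ Q   A^T ] [ x     ]   [-c ]
  [ A    0  ] [ lambda ] = [ b ]

Solving the linear system:
  x*      = (-1.2222, -0.6667, -3.1111)
  lambda* = (-38.1111)
  f(x*)   = 98

x* = (-1.2222, -0.6667, -3.1111), lambda* = (-38.1111)


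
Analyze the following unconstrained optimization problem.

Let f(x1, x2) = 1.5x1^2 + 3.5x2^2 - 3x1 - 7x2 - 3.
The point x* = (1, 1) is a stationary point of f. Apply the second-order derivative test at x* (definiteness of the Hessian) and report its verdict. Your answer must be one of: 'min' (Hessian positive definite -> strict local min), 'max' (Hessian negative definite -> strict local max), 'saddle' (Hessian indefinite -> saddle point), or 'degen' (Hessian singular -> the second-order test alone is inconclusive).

Compute the Hessian H = grad^2 f:
  H = [[3, 0], [0, 7]]
Verify stationarity: grad f(x*) = H x* + g = (0, 0).
Eigenvalues of H: 3, 7.
Both eigenvalues > 0, so H is positive definite -> x* is a strict local min.

min


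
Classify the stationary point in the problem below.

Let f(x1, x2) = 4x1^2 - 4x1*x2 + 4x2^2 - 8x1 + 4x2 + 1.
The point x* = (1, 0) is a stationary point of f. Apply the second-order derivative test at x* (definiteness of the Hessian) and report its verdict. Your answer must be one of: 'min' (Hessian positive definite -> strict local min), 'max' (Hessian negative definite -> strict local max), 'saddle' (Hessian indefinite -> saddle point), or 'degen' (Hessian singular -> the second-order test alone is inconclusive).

Compute the Hessian H = grad^2 f:
  H = [[8, -4], [-4, 8]]
Verify stationarity: grad f(x*) = H x* + g = (0, 0).
Eigenvalues of H: 4, 12.
Both eigenvalues > 0, so H is positive definite -> x* is a strict local min.

min


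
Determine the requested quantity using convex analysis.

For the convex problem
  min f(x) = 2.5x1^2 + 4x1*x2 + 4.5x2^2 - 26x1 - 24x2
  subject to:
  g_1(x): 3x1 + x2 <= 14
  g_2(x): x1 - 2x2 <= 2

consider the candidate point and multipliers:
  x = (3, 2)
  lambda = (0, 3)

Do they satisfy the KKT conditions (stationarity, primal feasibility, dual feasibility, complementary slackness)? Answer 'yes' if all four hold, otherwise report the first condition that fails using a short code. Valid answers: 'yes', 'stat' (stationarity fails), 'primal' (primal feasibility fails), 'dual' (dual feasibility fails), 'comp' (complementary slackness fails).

Gradient of f: grad f(x) = Q x + c = (-3, 6)
Constraint values g_i(x) = a_i^T x - b_i:
  g_1((3, 2)) = -3
  g_2((3, 2)) = -3
Stationarity residual: grad f(x) + sum_i lambda_i a_i = (0, 0)
  -> stationarity OK
Primal feasibility (all g_i <= 0): OK
Dual feasibility (all lambda_i >= 0): OK
Complementary slackness (lambda_i * g_i(x) = 0 for all i): FAILS

Verdict: the first failing condition is complementary_slackness -> comp.

comp


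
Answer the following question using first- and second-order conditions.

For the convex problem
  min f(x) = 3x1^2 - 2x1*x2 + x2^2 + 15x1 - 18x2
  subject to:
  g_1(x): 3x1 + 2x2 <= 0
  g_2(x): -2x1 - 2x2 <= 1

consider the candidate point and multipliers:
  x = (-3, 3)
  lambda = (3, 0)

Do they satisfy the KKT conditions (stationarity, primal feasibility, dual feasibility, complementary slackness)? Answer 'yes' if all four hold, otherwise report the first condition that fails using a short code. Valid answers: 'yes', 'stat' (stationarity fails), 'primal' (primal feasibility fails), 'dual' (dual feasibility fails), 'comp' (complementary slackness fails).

Gradient of f: grad f(x) = Q x + c = (-9, -6)
Constraint values g_i(x) = a_i^T x - b_i:
  g_1((-3, 3)) = -3
  g_2((-3, 3)) = -1
Stationarity residual: grad f(x) + sum_i lambda_i a_i = (0, 0)
  -> stationarity OK
Primal feasibility (all g_i <= 0): OK
Dual feasibility (all lambda_i >= 0): OK
Complementary slackness (lambda_i * g_i(x) = 0 for all i): FAILS

Verdict: the first failing condition is complementary_slackness -> comp.

comp


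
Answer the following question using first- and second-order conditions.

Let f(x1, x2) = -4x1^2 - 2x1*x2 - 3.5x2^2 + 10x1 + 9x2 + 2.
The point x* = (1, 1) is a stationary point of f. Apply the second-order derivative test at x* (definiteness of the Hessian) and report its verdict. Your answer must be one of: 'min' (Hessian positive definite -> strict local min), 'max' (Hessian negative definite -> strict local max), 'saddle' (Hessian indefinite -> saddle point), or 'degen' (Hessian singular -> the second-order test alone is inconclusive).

Compute the Hessian H = grad^2 f:
  H = [[-8, -2], [-2, -7]]
Verify stationarity: grad f(x*) = H x* + g = (0, 0).
Eigenvalues of H: -9.5616, -5.4384.
Both eigenvalues < 0, so H is negative definite -> x* is a strict local max.

max


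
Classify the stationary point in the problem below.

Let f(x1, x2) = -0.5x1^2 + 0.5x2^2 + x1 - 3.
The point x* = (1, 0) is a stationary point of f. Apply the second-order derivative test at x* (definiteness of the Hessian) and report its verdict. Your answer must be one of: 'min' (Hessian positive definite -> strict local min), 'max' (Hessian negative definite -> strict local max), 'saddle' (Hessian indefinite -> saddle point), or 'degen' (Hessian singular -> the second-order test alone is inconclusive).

Compute the Hessian H = grad^2 f:
  H = [[-1, 0], [0, 1]]
Verify stationarity: grad f(x*) = H x* + g = (0, 0).
Eigenvalues of H: -1, 1.
Eigenvalues have mixed signs, so H is indefinite -> x* is a saddle point.

saddle


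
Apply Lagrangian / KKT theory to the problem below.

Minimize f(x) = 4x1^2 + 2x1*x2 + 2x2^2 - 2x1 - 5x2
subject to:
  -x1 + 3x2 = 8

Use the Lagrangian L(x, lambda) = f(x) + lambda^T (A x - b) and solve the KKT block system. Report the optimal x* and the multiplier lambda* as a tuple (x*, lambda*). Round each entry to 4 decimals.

Form the Lagrangian:
  L(x, lambda) = (1/2) x^T Q x + c^T x + lambda^T (A x - b)
Stationarity (grad_x L = 0): Q x + c + A^T lambda = 0.
Primal feasibility: A x = b.

This gives the KKT block system:
  [ Q   A^T ] [ x     ]   [-c ]
  [ A    0  ] [ lambda ] = [ b ]

Solving the linear system:
  x*      = (-0.5341, 2.4886)
  lambda* = (-1.2955)
  f(x*)   = -0.5057

x* = (-0.5341, 2.4886), lambda* = (-1.2955)


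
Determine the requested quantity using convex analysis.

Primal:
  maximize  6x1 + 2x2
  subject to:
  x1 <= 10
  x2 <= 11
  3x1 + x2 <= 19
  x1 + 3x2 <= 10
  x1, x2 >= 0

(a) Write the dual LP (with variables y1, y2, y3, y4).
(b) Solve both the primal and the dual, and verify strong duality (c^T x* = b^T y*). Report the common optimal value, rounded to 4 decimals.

The standard primal-dual pair for 'max c^T x s.t. A x <= b, x >= 0' is:
  Dual:  min b^T y  s.t.  A^T y >= c,  y >= 0.

So the dual LP is:
  minimize  10y1 + 11y2 + 19y3 + 10y4
  subject to:
    y1 + 3y3 + y4 >= 6
    y2 + y3 + 3y4 >= 2
    y1, y2, y3, y4 >= 0

Solving the primal: x* = (5.875, 1.375).
  primal value c^T x* = 38.
Solving the dual: y* = (0, 0, 2, 0).
  dual value b^T y* = 38.
Strong duality: c^T x* = b^T y*. Confirmed.

38


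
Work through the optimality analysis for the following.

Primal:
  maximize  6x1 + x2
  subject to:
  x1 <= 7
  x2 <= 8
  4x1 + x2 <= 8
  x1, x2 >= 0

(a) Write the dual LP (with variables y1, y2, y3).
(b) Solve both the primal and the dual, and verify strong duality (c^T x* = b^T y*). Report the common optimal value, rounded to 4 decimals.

The standard primal-dual pair for 'max c^T x s.t. A x <= b, x >= 0' is:
  Dual:  min b^T y  s.t.  A^T y >= c,  y >= 0.

So the dual LP is:
  minimize  7y1 + 8y2 + 8y3
  subject to:
    y1 + 4y3 >= 6
    y2 + y3 >= 1
    y1, y2, y3 >= 0

Solving the primal: x* = (2, 0).
  primal value c^T x* = 12.
Solving the dual: y* = (0, 0, 1.5).
  dual value b^T y* = 12.
Strong duality: c^T x* = b^T y*. Confirmed.

12


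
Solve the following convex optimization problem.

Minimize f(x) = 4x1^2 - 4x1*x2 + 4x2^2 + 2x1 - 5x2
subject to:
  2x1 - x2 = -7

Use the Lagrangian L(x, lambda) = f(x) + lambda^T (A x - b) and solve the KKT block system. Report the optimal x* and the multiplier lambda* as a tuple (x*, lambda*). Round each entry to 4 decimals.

Form the Lagrangian:
  L(x, lambda) = (1/2) x^T Q x + c^T x + lambda^T (A x - b)
Stationarity (grad_x L = 0): Q x + c + A^T lambda = 0.
Primal feasibility: A x = b.

This gives the KKT block system:
  [ Q   A^T ] [ x     ]   [-c ]
  [ A    0  ] [ lambda ] = [ b ]

Solving the linear system:
  x*      = (-3.1667, 0.6667)
  lambda* = (13)
  f(x*)   = 40.6667

x* = (-3.1667, 0.6667), lambda* = (13)


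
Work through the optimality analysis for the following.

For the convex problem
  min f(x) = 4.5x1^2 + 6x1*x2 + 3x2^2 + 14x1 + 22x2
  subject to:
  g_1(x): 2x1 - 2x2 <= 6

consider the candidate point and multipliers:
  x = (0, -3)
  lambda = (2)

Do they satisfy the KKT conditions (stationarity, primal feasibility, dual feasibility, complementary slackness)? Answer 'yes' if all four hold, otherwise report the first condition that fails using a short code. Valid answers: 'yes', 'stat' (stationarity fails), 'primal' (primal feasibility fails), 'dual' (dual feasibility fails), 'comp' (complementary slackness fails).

Gradient of f: grad f(x) = Q x + c = (-4, 4)
Constraint values g_i(x) = a_i^T x - b_i:
  g_1((0, -3)) = 0
Stationarity residual: grad f(x) + sum_i lambda_i a_i = (0, 0)
  -> stationarity OK
Primal feasibility (all g_i <= 0): OK
Dual feasibility (all lambda_i >= 0): OK
Complementary slackness (lambda_i * g_i(x) = 0 for all i): OK

Verdict: yes, KKT holds.

yes


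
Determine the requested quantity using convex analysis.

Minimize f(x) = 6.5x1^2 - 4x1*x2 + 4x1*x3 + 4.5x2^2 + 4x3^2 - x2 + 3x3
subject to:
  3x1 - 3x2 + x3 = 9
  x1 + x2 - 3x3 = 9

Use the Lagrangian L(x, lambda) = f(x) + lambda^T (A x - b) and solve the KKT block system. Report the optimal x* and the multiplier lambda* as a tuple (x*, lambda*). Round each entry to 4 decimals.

Form the Lagrangian:
  L(x, lambda) = (1/2) x^T Q x + c^T x + lambda^T (A x - b)
Stationarity (grad_x L = 0): Q x + c + A^T lambda = 0.
Primal feasibility: A x = b.

This gives the KKT block system:
  [ Q   A^T ] [ x     ]   [-c ]
  [ A    0  ] [ lambda ] = [ b ]

Solving the linear system:
  x*      = (2.78, -1.0249, -2.415)
  lambda* = (-8.6542, -4.6179)
  f(x*)   = 56.6145

x* = (2.78, -1.0249, -2.415), lambda* = (-8.6542, -4.6179)


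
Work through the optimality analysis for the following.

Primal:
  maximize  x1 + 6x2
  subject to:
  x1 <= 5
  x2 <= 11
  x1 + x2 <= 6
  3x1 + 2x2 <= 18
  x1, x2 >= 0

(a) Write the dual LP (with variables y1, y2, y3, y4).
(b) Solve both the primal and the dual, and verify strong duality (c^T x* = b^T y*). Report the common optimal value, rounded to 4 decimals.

The standard primal-dual pair for 'max c^T x s.t. A x <= b, x >= 0' is:
  Dual:  min b^T y  s.t.  A^T y >= c,  y >= 0.

So the dual LP is:
  minimize  5y1 + 11y2 + 6y3 + 18y4
  subject to:
    y1 + y3 + 3y4 >= 1
    y2 + y3 + 2y4 >= 6
    y1, y2, y3, y4 >= 0

Solving the primal: x* = (0, 6).
  primal value c^T x* = 36.
Solving the dual: y* = (0, 0, 6, 0).
  dual value b^T y* = 36.
Strong duality: c^T x* = b^T y*. Confirmed.

36


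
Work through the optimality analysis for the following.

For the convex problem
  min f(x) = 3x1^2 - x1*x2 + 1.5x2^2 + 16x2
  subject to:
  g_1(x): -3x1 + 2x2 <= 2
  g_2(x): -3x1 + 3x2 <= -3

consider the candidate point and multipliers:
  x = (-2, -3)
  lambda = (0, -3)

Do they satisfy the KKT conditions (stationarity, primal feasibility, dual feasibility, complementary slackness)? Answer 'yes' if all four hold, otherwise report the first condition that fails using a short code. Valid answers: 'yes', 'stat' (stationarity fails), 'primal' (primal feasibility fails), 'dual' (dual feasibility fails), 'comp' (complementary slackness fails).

Gradient of f: grad f(x) = Q x + c = (-9, 9)
Constraint values g_i(x) = a_i^T x - b_i:
  g_1((-2, -3)) = -2
  g_2((-2, -3)) = 0
Stationarity residual: grad f(x) + sum_i lambda_i a_i = (0, 0)
  -> stationarity OK
Primal feasibility (all g_i <= 0): OK
Dual feasibility (all lambda_i >= 0): FAILS
Complementary slackness (lambda_i * g_i(x) = 0 for all i): OK

Verdict: the first failing condition is dual_feasibility -> dual.

dual


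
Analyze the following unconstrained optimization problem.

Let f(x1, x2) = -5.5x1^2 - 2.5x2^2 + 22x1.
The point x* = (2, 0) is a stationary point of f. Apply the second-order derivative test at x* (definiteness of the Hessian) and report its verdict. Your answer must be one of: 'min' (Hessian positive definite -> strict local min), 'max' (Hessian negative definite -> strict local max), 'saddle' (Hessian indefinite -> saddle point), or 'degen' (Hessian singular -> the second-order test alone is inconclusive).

Compute the Hessian H = grad^2 f:
  H = [[-11, 0], [0, -5]]
Verify stationarity: grad f(x*) = H x* + g = (0, 0).
Eigenvalues of H: -11, -5.
Both eigenvalues < 0, so H is negative definite -> x* is a strict local max.

max


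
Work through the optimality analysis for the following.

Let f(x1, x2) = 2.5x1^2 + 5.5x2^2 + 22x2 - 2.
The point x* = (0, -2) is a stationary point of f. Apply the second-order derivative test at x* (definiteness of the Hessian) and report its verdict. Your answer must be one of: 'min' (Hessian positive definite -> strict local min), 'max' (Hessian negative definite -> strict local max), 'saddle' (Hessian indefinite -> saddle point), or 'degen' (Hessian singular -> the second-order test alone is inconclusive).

Compute the Hessian H = grad^2 f:
  H = [[5, 0], [0, 11]]
Verify stationarity: grad f(x*) = H x* + g = (0, 0).
Eigenvalues of H: 5, 11.
Both eigenvalues > 0, so H is positive definite -> x* is a strict local min.

min


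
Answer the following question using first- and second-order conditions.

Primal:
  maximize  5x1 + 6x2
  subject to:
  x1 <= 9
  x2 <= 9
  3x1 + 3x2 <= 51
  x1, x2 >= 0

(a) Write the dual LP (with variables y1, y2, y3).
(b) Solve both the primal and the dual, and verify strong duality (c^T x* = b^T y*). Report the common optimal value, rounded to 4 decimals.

The standard primal-dual pair for 'max c^T x s.t. A x <= b, x >= 0' is:
  Dual:  min b^T y  s.t.  A^T y >= c,  y >= 0.

So the dual LP is:
  minimize  9y1 + 9y2 + 51y3
  subject to:
    y1 + 3y3 >= 5
    y2 + 3y3 >= 6
    y1, y2, y3 >= 0

Solving the primal: x* = (8, 9).
  primal value c^T x* = 94.
Solving the dual: y* = (0, 1, 1.6667).
  dual value b^T y* = 94.
Strong duality: c^T x* = b^T y*. Confirmed.

94


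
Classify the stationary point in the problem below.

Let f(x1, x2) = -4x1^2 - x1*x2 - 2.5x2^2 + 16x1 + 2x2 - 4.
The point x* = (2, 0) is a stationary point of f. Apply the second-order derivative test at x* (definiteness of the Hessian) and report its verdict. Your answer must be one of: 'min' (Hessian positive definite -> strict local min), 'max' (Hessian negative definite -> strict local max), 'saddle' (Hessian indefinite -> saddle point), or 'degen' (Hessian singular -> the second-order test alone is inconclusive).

Compute the Hessian H = grad^2 f:
  H = [[-8, -1], [-1, -5]]
Verify stationarity: grad f(x*) = H x* + g = (0, 0).
Eigenvalues of H: -8.3028, -4.6972.
Both eigenvalues < 0, so H is negative definite -> x* is a strict local max.

max


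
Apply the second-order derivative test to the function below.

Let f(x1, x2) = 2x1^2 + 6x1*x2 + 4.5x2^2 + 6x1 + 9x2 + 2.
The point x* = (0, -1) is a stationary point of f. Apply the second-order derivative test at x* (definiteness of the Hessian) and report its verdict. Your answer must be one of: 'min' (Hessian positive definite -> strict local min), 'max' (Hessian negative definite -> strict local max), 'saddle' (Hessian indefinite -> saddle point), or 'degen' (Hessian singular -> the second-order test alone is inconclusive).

Compute the Hessian H = grad^2 f:
  H = [[4, 6], [6, 9]]
Verify stationarity: grad f(x*) = H x* + g = (0, 0).
Eigenvalues of H: 0, 13.
H has a zero eigenvalue (singular; positive semidefinite but not definite), so H is neither positive definite, negative definite, nor indefinite. The second-order test alone is inconclusive -> degen.
(Indeed, f is constant along the null direction of H through x*, so x* is not a strict local extremum.)

degen


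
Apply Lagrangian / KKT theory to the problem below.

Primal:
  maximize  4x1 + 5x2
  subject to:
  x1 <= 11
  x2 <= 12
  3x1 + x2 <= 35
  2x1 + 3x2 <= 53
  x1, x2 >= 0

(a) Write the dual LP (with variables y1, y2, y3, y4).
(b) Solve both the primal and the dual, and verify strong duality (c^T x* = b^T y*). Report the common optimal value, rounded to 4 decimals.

The standard primal-dual pair for 'max c^T x s.t. A x <= b, x >= 0' is:
  Dual:  min b^T y  s.t.  A^T y >= c,  y >= 0.

So the dual LP is:
  minimize  11y1 + 12y2 + 35y3 + 53y4
  subject to:
    y1 + 3y3 + 2y4 >= 4
    y2 + y3 + 3y4 >= 5
    y1, y2, y3, y4 >= 0

Solving the primal: x* = (7.6667, 12).
  primal value c^T x* = 90.6667.
Solving the dual: y* = (0, 3.6667, 1.3333, 0).
  dual value b^T y* = 90.6667.
Strong duality: c^T x* = b^T y*. Confirmed.

90.6667


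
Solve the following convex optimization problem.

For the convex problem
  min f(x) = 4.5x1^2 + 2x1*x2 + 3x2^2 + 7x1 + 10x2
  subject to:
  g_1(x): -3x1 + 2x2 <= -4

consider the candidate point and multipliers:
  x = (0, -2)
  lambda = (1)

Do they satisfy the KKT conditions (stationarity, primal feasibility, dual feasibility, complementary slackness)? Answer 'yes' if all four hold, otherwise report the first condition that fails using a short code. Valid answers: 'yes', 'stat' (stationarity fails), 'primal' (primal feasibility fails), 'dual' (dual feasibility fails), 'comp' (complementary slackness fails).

Gradient of f: grad f(x) = Q x + c = (3, -2)
Constraint values g_i(x) = a_i^T x - b_i:
  g_1((0, -2)) = 0
Stationarity residual: grad f(x) + sum_i lambda_i a_i = (0, 0)
  -> stationarity OK
Primal feasibility (all g_i <= 0): OK
Dual feasibility (all lambda_i >= 0): OK
Complementary slackness (lambda_i * g_i(x) = 0 for all i): OK

Verdict: yes, KKT holds.

yes


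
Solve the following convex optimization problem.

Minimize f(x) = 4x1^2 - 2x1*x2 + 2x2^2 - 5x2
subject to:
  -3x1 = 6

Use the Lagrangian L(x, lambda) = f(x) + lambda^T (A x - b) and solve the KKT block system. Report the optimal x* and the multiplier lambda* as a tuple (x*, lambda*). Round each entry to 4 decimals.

Form the Lagrangian:
  L(x, lambda) = (1/2) x^T Q x + c^T x + lambda^T (A x - b)
Stationarity (grad_x L = 0): Q x + c + A^T lambda = 0.
Primal feasibility: A x = b.

This gives the KKT block system:
  [ Q   A^T ] [ x     ]   [-c ]
  [ A    0  ] [ lambda ] = [ b ]

Solving the linear system:
  x*      = (-2, 0.25)
  lambda* = (-5.5)
  f(x*)   = 15.875

x* = (-2, 0.25), lambda* = (-5.5)


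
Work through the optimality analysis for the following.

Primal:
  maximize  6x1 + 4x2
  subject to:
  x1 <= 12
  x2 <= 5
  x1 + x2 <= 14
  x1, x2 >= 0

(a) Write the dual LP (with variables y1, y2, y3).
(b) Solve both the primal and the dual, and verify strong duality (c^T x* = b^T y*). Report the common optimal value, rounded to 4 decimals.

The standard primal-dual pair for 'max c^T x s.t. A x <= b, x >= 0' is:
  Dual:  min b^T y  s.t.  A^T y >= c,  y >= 0.

So the dual LP is:
  minimize  12y1 + 5y2 + 14y3
  subject to:
    y1 + y3 >= 6
    y2 + y3 >= 4
    y1, y2, y3 >= 0

Solving the primal: x* = (12, 2).
  primal value c^T x* = 80.
Solving the dual: y* = (2, 0, 4).
  dual value b^T y* = 80.
Strong duality: c^T x* = b^T y*. Confirmed.

80


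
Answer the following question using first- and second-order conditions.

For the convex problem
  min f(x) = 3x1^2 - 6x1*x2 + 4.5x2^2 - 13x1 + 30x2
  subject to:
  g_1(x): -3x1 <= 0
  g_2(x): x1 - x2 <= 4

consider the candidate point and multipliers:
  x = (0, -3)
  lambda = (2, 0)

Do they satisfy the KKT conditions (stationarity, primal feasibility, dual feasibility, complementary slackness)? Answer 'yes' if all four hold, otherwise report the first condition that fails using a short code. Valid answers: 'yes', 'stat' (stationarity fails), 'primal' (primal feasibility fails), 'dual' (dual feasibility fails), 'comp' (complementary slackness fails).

Gradient of f: grad f(x) = Q x + c = (5, 3)
Constraint values g_i(x) = a_i^T x - b_i:
  g_1((0, -3)) = 0
  g_2((0, -3)) = -1
Stationarity residual: grad f(x) + sum_i lambda_i a_i = (-1, 3)
  -> stationarity FAILS
Primal feasibility (all g_i <= 0): OK
Dual feasibility (all lambda_i >= 0): OK
Complementary slackness (lambda_i * g_i(x) = 0 for all i): OK

Verdict: the first failing condition is stationarity -> stat.

stat
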